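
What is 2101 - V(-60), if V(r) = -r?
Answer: 2041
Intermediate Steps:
2101 - V(-60) = 2101 - (-1)*(-60) = 2101 - 1*60 = 2101 - 60 = 2041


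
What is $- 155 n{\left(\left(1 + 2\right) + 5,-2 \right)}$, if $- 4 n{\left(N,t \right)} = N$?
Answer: $310$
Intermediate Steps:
$n{\left(N,t \right)} = - \frac{N}{4}$
$- 155 n{\left(\left(1 + 2\right) + 5,-2 \right)} = - 155 \left(- \frac{\left(1 + 2\right) + 5}{4}\right) = - 155 \left(- \frac{3 + 5}{4}\right) = - 155 \left(\left(- \frac{1}{4}\right) 8\right) = \left(-155\right) \left(-2\right) = 310$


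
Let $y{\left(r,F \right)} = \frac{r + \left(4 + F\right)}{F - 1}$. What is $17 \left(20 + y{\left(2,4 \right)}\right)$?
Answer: $\frac{1190}{3} \approx 396.67$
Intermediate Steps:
$y{\left(r,F \right)} = \frac{4 + F + r}{-1 + F}$
$17 \left(20 + y{\left(2,4 \right)}\right) = 17 \left(20 + \frac{4 + 4 + 2}{-1 + 4}\right) = 17 \left(20 + \frac{1}{3} \cdot 10\right) = 17 \left(20 + \frac{10}{3}\right) = 17 \cdot \frac{70}{3} = \frac{1190}{3}$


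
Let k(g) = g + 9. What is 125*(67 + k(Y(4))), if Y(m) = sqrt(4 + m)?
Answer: 9500 + 250*sqrt(2) ≈ 9853.5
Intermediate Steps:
k(g) = 9 + g
125*(67 + k(Y(4))) = 125*(67 + (9 + sqrt(4 + 4))) = 125*(67 + (9 + sqrt(8))) = 125*(67 + (9 + 2*sqrt(2))) = 125*(76 + 2*sqrt(2)) = 9500 + 250*sqrt(2)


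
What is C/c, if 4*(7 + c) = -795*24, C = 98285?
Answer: -98285/4777 ≈ -20.575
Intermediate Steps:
c = -4777 (c = -7 + (-795*24)/4 = -7 + (¼)*(-19080) = -7 - 4770 = -4777)
C/c = 98285/(-4777) = 98285*(-1/4777) = -98285/4777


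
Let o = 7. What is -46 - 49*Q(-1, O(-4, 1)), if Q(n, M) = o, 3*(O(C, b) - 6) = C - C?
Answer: -389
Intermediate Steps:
O(C, b) = 6 (O(C, b) = 6 + (C - C)/3 = 6 + (1/3)*0 = 6 + 0 = 6)
Q(n, M) = 7
-46 - 49*Q(-1, O(-4, 1)) = -46 - 49*7 = -46 - 343 = -389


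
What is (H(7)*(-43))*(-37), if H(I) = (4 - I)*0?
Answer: 0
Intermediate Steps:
H(I) = 0
(H(7)*(-43))*(-37) = (0*(-43))*(-37) = 0*(-37) = 0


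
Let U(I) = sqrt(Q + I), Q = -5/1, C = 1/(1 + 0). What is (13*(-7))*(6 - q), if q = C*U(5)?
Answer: -546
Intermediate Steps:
C = 1 (C = 1/1 = 1)
Q = -5 (Q = -5*1 = -5)
U(I) = sqrt(-5 + I)
q = 0 (q = 1*sqrt(-5 + 5) = 1*sqrt(0) = 1*0 = 0)
(13*(-7))*(6 - q) = (13*(-7))*(6 - 1*0) = -91*(6 + 0) = -91*6 = -546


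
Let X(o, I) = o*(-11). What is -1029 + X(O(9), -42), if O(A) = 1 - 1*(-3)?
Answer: -1073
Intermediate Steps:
O(A) = 4 (O(A) = 1 + 3 = 4)
X(o, I) = -11*o
-1029 + X(O(9), -42) = -1029 - 11*4 = -1029 - 44 = -1073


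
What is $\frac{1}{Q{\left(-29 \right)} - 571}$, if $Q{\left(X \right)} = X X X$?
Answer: $- \frac{1}{24960} \approx -4.0064 \cdot 10^{-5}$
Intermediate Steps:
$Q{\left(X \right)} = X^{3}$ ($Q{\left(X \right)} = X^{2} X = X^{3}$)
$\frac{1}{Q{\left(-29 \right)} - 571} = \frac{1}{\left(-29\right)^{3} - 571} = \frac{1}{-24389 - 571} = \frac{1}{-24960} = - \frac{1}{24960}$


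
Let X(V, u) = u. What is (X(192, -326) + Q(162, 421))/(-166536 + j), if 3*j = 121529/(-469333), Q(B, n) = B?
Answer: 230911836/234482642993 ≈ 0.00098477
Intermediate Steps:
j = -121529/1407999 (j = (121529/(-469333))/3 = (121529*(-1/469333))/3 = (1/3)*(-121529/469333) = -121529/1407999 ≈ -0.086313)
(X(192, -326) + Q(162, 421))/(-166536 + j) = (-326 + 162)/(-166536 - 121529/1407999) = -164/(-234482642993/1407999) = -164*(-1407999/234482642993) = 230911836/234482642993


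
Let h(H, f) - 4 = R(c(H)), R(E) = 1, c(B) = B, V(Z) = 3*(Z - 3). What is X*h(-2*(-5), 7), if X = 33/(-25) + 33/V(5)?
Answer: 209/10 ≈ 20.900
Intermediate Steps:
V(Z) = -9 + 3*Z (V(Z) = 3*(-3 + Z) = -9 + 3*Z)
X = 209/50 (X = 33/(-25) + 33/(-9 + 3*5) = 33*(-1/25) + 33/(-9 + 15) = -33/25 + 33/6 = -33/25 + 33*(⅙) = -33/25 + 11/2 = 209/50 ≈ 4.1800)
h(H, f) = 5 (h(H, f) = 4 + 1 = 5)
X*h(-2*(-5), 7) = (209/50)*5 = 209/10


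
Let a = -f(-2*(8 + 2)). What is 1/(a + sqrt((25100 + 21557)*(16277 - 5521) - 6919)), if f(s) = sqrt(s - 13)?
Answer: 1/(sqrt(501835773) - I*sqrt(33)) ≈ 4.4639e-5 + 1.14e-8*I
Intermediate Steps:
f(s) = sqrt(-13 + s)
a = -I*sqrt(33) (a = -sqrt(-13 - 2*(8 + 2)) = -sqrt(-13 - 2*10) = -sqrt(-13 - 20) = -sqrt(-33) = -I*sqrt(33) ≈ -5.7446*I)
1/(a + sqrt((25100 + 21557)*(16277 - 5521) - 6919)) = 1/(-I*sqrt(33) + sqrt((25100 + 21557)*(16277 - 5521) - 6919)) = 1/(-I*sqrt(33) + sqrt(46657*10756 - 6919)) = 1/(-I*sqrt(33) + sqrt(501842692 - 6919)) = 1/(-I*sqrt(33) + sqrt(501835773)) = 1/(sqrt(501835773) - I*sqrt(33))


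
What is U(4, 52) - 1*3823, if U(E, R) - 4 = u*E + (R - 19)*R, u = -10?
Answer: -2143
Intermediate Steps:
U(E, R) = 4 - 10*E + R*(-19 + R) (U(E, R) = 4 + (-10*E + (R - 19)*R) = 4 + (-10*E + (-19 + R)*R) = 4 + (-10*E + R*(-19 + R)) = 4 - 10*E + R*(-19 + R))
U(4, 52) - 1*3823 = (4 + 52² - 19*52 - 10*4) - 1*3823 = (4 + 2704 - 988 - 40) - 3823 = 1680 - 3823 = -2143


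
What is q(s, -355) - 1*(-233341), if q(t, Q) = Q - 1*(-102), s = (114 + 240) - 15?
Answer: 233088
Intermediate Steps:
s = 339 (s = 354 - 15 = 339)
q(t, Q) = 102 + Q (q(t, Q) = Q + 102 = 102 + Q)
q(s, -355) - 1*(-233341) = (102 - 355) - 1*(-233341) = -253 + 233341 = 233088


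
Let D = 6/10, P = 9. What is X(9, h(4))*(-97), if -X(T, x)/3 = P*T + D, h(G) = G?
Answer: 118728/5 ≈ 23746.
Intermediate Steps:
D = 3/5 (D = 6*(1/10) = 3/5 ≈ 0.60000)
X(T, x) = -9/5 - 27*T (X(T, x) = -3*(9*T + 3/5) = -3*(3/5 + 9*T) = -9/5 - 27*T)
X(9, h(4))*(-97) = (-9/5 - 27*9)*(-97) = (-9/5 - 243)*(-97) = -1224/5*(-97) = 118728/5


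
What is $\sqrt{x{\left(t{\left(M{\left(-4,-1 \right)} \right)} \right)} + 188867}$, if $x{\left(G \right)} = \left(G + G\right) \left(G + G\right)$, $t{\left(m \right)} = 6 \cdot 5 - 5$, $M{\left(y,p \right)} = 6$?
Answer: $3 \sqrt{21263} \approx 437.46$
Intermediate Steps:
$t{\left(m \right)} = 25$ ($t{\left(m \right)} = 30 - 5 = 25$)
$x{\left(G \right)} = 4 G^{2}$ ($x{\left(G \right)} = 2 G 2 G = 4 G^{2}$)
$\sqrt{x{\left(t{\left(M{\left(-4,-1 \right)} \right)} \right)} + 188867} = \sqrt{4 \cdot 25^{2} + 188867} = \sqrt{4 \cdot 625 + 188867} = \sqrt{2500 + 188867} = \sqrt{191367} = 3 \sqrt{21263}$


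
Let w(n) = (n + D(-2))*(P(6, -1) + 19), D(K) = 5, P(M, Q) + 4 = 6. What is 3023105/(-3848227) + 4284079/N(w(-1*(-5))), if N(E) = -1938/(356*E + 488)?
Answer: -620273348303139937/3728931963 ≈ -1.6634e+8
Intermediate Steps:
P(M, Q) = 2 (P(M, Q) = -4 + 6 = 2)
w(n) = 105 + 21*n (w(n) = (n + 5)*(2 + 19) = (5 + n)*21 = 105 + 21*n)
N(E) = -1938/(488 + 356*E)
3023105/(-3848227) + 4284079/N(w(-1*(-5))) = 3023105/(-3848227) + 4284079/((-969/(244 + 178*(105 + 21*(-1*(-5)))))) = 3023105*(-1/3848227) + 4284079/((-969/(244 + 178*(105 + 21*5)))) = -3023105/3848227 + 4284079/((-969/(244 + 178*(105 + 105)))) = -3023105/3848227 + 4284079/((-969/(244 + 178*210))) = -3023105/3848227 + 4284079/((-969/(244 + 37380))) = -3023105/3848227 + 4284079/((-969/37624)) = -3023105/3848227 + 4284079/((-969*1/37624)) = -3023105/3848227 + 4284079/(-969/37624) = -3023105/3848227 + 4284079*(-37624/969) = -3023105/3848227 - 161184188296/969 = -620273348303139937/3728931963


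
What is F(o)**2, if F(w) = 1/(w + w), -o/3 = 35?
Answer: 1/44100 ≈ 2.2676e-5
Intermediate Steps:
o = -105 (o = -3*35 = -105)
F(w) = 1/(2*w)
F(o)**2 = ((1/2)/(-105))**2 = ((1/2)*(-1/105))**2 = (-1/210)**2 = 1/44100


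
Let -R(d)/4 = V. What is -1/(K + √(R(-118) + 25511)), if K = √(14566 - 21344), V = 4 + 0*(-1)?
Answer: -1/(√25495 + I*√6778) ≈ -0.0049475 + 0.002551*I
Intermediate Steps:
V = 4 (V = 4 + 0 = 4)
R(d) = -16 (R(d) = -4*4 = -16)
K = I*√6778 (K = √(-6778) = I*√6778 ≈ 82.329*I)
-1/(K + √(R(-118) + 25511)) = -1/(I*√6778 + √(-16 + 25511)) = -1/(I*√6778 + √25495) = -1/(√25495 + I*√6778)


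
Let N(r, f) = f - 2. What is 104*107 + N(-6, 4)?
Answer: 11130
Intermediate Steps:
N(r, f) = -2 + f
104*107 + N(-6, 4) = 104*107 + (-2 + 4) = 11128 + 2 = 11130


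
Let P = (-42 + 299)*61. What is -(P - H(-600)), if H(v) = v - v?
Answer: -15677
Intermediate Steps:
H(v) = 0
P = 15677 (P = 257*61 = 15677)
-(P - H(-600)) = -(15677 - 1*0) = -(15677 + 0) = -1*15677 = -15677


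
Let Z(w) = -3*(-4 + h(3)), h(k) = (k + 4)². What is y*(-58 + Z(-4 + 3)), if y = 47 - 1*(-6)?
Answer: -10229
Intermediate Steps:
h(k) = (4 + k)²
Z(w) = -135 (Z(w) = -3*(-4 + (4 + 3)²) = -3*(-4 + 7²) = -3*(-4 + 49) = -3*45 = -135)
y = 53 (y = 47 + 6 = 53)
y*(-58 + Z(-4 + 3)) = 53*(-58 - 135) = 53*(-193) = -10229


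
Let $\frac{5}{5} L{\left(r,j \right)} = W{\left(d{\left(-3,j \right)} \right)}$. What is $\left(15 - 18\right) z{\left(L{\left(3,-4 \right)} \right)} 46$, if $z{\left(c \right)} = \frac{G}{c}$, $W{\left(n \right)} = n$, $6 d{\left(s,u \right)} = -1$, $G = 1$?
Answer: $828$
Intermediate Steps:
$d{\left(s,u \right)} = - \frac{1}{6}$ ($d{\left(s,u \right)} = \frac{1}{6} \left(-1\right) = - \frac{1}{6}$)
$L{\left(r,j \right)} = - \frac{1}{6}$
$z{\left(c \right)} = \frac{1}{c}$ ($z{\left(c \right)} = 1 \frac{1}{c} = \frac{1}{c}$)
$\left(15 - 18\right) z{\left(L{\left(3,-4 \right)} \right)} 46 = \frac{15 - 18}{- \frac{1}{6}} \cdot 46 = \left(15 - 18\right) \left(-6\right) 46 = \left(-3\right) \left(-6\right) 46 = 18 \cdot 46 = 828$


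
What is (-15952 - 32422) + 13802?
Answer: -34572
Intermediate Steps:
(-15952 - 32422) + 13802 = -48374 + 13802 = -34572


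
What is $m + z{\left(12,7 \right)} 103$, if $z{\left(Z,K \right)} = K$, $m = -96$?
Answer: $625$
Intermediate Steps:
$m + z{\left(12,7 \right)} 103 = -96 + 7 \cdot 103 = -96 + 721 = 625$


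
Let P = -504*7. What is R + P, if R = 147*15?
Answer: -1323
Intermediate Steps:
R = 2205
P = -3528
R + P = 2205 - 3528 = -1323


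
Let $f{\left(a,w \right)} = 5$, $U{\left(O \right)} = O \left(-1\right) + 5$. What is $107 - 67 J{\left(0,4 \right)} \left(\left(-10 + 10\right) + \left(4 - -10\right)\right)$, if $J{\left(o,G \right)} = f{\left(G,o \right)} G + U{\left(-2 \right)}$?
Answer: $-25219$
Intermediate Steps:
$U{\left(O \right)} = 5 - O$ ($U{\left(O \right)} = - O + 5 = 5 - O$)
$J{\left(o,G \right)} = 7 + 5 G$ ($J{\left(o,G \right)} = 5 G + \left(5 - -2\right) = 5 G + \left(5 + 2\right) = 5 G + 7 = 7 + 5 G$)
$107 - 67 J{\left(0,4 \right)} \left(\left(-10 + 10\right) + \left(4 - -10\right)\right) = 107 - 67 \left(7 + 5 \cdot 4\right) \left(\left(-10 + 10\right) + \left(4 - -10\right)\right) = 107 - 67 \left(7 + 20\right) \left(0 + \left(4 + 10\right)\right) = 107 - 67 \cdot 27 \left(0 + 14\right) = 107 - 67 \cdot 27 \cdot 14 = 107 - 25326 = -25219$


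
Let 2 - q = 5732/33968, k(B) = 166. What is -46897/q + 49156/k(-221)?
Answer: -32672481414/1290733 ≈ -25313.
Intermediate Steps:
q = 15551/8492 (q = 2 - 5732/33968 = 2 - 1*1433/8492 = 2 - 1433/8492 = 15551/8492 ≈ 1.8313)
-46897/q + 49156/k(-221) = -46897/15551/8492 + 49156/166 = -46897*8492/15551 + 49156*(1/166) = -398249324/15551 + 24578/83 = -32672481414/1290733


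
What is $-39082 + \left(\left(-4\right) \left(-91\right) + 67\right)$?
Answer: $-38651$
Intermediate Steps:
$-39082 + \left(\left(-4\right) \left(-91\right) + 67\right) = -39082 + \left(364 + 67\right) = -39082 + 431 = -38651$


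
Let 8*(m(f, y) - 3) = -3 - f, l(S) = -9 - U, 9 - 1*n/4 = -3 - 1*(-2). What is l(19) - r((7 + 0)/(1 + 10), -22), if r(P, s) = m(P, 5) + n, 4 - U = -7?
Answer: -688/11 ≈ -62.545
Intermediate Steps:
U = 11 (U = 4 - 1*(-7) = 4 + 7 = 11)
n = 40 (n = 36 - 4*(-3 - 1*(-2)) = 36 - 4*(-3 + 2) = 36 - 4*(-1) = 36 + 4 = 40)
l(S) = -20 (l(S) = -9 - 1*11 = -9 - 11 = -20)
m(f, y) = 21/8 - f/8 (m(f, y) = 3 + (-3 - f)/8 = 3 + (-3/8 - f/8) = 21/8 - f/8)
r(P, s) = 341/8 - P/8 (r(P, s) = (21/8 - P/8) + 40 = 341/8 - P/8)
l(19) - r((7 + 0)/(1 + 10), -22) = -20 - (341/8 - (7 + 0)/(8*(1 + 10))) = -20 - (341/8 - 7/(8*11)) = -20 - (341/8 - ⅛*7/11) = -20 - (341/8 - 7/88) = -20 - 1*468/11 = -20 - 468/11 = -688/11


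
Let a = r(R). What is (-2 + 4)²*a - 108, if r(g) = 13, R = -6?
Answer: -56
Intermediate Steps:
a = 13
(-2 + 4)²*a - 108 = (-2 + 4)²*13 - 108 = 2²*13 - 108 = 4*13 - 108 = 52 - 108 = -56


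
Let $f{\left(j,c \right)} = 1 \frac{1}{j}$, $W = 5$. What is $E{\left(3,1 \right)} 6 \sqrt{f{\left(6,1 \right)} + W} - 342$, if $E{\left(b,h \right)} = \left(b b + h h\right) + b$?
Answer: $-342 + 13 \sqrt{186} \approx -164.7$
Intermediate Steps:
$f{\left(j,c \right)} = \frac{1}{j}$
$E{\left(b,h \right)} = b + b^{2} + h^{2}$ ($E{\left(b,h \right)} = \left(b^{2} + h^{2}\right) + b = b + b^{2} + h^{2}$)
$E{\left(3,1 \right)} 6 \sqrt{f{\left(6,1 \right)} + W} - 342 = \left(3 + 3^{2} + 1^{2}\right) 6 \sqrt{\frac{1}{6} + 5} - 342 = \left(3 + 9 + 1\right) 6 \sqrt{\frac{1}{6} + 5} - 342 = 13 \cdot 6 \sqrt{\frac{31}{6}} - 342 = 78 \frac{\sqrt{186}}{6} - 342 = 13 \sqrt{186} - 342 = -342 + 13 \sqrt{186}$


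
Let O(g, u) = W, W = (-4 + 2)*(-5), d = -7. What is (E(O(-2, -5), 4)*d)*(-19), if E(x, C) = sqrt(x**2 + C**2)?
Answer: 266*sqrt(29) ≈ 1432.5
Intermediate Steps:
W = 10 (W = -2*(-5) = 10)
O(g, u) = 10
E(x, C) = sqrt(C**2 + x**2)
(E(O(-2, -5), 4)*d)*(-19) = (sqrt(4**2 + 10**2)*(-7))*(-19) = (sqrt(16 + 100)*(-7))*(-19) = (sqrt(116)*(-7))*(-19) = ((2*sqrt(29))*(-7))*(-19) = -14*sqrt(29)*(-19) = 266*sqrt(29)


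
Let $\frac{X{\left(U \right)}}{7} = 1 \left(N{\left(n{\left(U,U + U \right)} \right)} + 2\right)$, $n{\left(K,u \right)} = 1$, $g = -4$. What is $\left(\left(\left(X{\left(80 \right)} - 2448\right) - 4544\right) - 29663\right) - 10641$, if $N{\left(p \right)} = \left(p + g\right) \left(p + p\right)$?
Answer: $-47324$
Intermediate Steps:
$N{\left(p \right)} = 2 p \left(-4 + p\right)$ ($N{\left(p \right)} = \left(p - 4\right) \left(p + p\right) = \left(-4 + p\right) 2 p = 2 p \left(-4 + p\right)$)
$X{\left(U \right)} = -28$ ($X{\left(U \right)} = 7 \cdot 1 \left(2 \cdot 1 \left(-4 + 1\right) + 2\right) = 7 \cdot 1 \left(2 \cdot 1 \left(-3\right) + 2\right) = 7 \cdot 1 \left(-6 + 2\right) = 7 \cdot 1 \left(-4\right) = 7 \left(-4\right) = -28$)
$\left(\left(\left(X{\left(80 \right)} - 2448\right) - 4544\right) - 29663\right) - 10641 = \left(\left(\left(-28 - 2448\right) - 4544\right) - 29663\right) - 10641 = \left(\left(-2476 - 4544\right) - 29663\right) - 10641 = \left(-7020 - 29663\right) - 10641 = -36683 - 10641 = -47324$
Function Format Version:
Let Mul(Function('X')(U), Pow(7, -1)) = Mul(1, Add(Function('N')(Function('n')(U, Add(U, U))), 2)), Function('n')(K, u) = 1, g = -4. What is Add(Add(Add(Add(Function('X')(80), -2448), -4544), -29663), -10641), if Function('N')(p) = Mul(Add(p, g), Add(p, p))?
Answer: -47324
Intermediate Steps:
Function('N')(p) = Mul(2, p, Add(-4, p)) (Function('N')(p) = Mul(Add(p, -4), Add(p, p)) = Mul(Add(-4, p), Mul(2, p)) = Mul(2, p, Add(-4, p)))
Function('X')(U) = -28 (Function('X')(U) = Mul(7, Mul(1, Add(Mul(2, 1, Add(-4, 1)), 2))) = Mul(7, Mul(1, Add(Mul(2, 1, -3), 2))) = Mul(7, Mul(1, Add(-6, 2))) = Mul(7, Mul(1, -4)) = Mul(7, -4) = -28)
Add(Add(Add(Add(Function('X')(80), -2448), -4544), -29663), -10641) = Add(Add(Add(Add(-28, -2448), -4544), -29663), -10641) = Add(Add(Add(-2476, -4544), -29663), -10641) = Add(Add(-7020, -29663), -10641) = Add(-36683, -10641) = -47324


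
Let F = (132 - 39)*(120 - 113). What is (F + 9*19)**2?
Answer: 675684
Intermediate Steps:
F = 651 (F = 93*7 = 651)
(F + 9*19)**2 = (651 + 9*19)**2 = (651 + 171)**2 = 822**2 = 675684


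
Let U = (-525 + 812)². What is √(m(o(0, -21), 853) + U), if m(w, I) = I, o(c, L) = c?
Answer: √83222 ≈ 288.48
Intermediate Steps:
U = 82369 (U = 287² = 82369)
√(m(o(0, -21), 853) + U) = √(853 + 82369) = √83222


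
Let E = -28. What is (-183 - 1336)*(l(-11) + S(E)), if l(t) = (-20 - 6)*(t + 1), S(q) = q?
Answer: -352408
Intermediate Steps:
l(t) = -26 - 26*t (l(t) = -26*(1 + t) = -26 - 26*t)
(-183 - 1336)*(l(-11) + S(E)) = (-183 - 1336)*((-26 - 26*(-11)) - 28) = -1519*((-26 + 286) - 28) = -1519*(260 - 28) = -1519*232 = -352408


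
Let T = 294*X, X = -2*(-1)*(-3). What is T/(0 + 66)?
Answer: -294/11 ≈ -26.727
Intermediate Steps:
X = -6 (X = 2*(-3) = -6)
T = -1764 (T = 294*(-6) = -1764)
T/(0 + 66) = -1764/(0 + 66) = -1764/66 = (1/66)*(-1764) = -294/11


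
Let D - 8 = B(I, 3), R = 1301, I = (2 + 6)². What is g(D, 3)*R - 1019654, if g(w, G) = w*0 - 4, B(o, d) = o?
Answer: -1024858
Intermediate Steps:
I = 64 (I = 8² = 64)
D = 72 (D = 8 + 64 = 72)
g(w, G) = -4 (g(w, G) = 0 - 4 = -4)
g(D, 3)*R - 1019654 = -4*1301 - 1019654 = -5204 - 1019654 = -1024858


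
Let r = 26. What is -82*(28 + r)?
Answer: -4428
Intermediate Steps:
-82*(28 + r) = -82*(28 + 26) = -82*54 = -4428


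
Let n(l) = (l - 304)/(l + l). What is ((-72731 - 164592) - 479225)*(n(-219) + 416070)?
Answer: -65291561050142/219 ≈ -2.9813e+11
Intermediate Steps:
n(l) = (-304 + l)/(2*l) (n(l) = (-304 + l)/((2*l)) = (-304 + l)*(1/(2*l)) = (-304 + l)/(2*l))
((-72731 - 164592) - 479225)*(n(-219) + 416070) = ((-72731 - 164592) - 479225)*((1/2)*(-304 - 219)/(-219) + 416070) = (-237323 - 479225)*((1/2)*(-1/219)*(-523) + 416070) = -716548*(523/438 + 416070) = -716548*182239183/438 = -65291561050142/219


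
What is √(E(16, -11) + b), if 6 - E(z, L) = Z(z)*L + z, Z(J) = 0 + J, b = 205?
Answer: √371 ≈ 19.261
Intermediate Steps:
Z(J) = J
E(z, L) = 6 - z - L*z (E(z, L) = 6 - (z*L + z) = 6 - (L*z + z) = 6 - (z + L*z) = 6 + (-z - L*z) = 6 - z - L*z)
√(E(16, -11) + b) = √((6 - 1*16 - 1*(-11)*16) + 205) = √((6 - 16 + 176) + 205) = √(166 + 205) = √371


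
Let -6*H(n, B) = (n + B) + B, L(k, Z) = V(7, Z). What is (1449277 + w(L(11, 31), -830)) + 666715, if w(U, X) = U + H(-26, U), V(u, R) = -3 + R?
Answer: 2116015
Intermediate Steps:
L(k, Z) = -3 + Z
H(n, B) = -B/3 - n/6 (H(n, B) = -((n + B) + B)/6 = -((B + n) + B)/6 = -(n + 2*B)/6 = -B/3 - n/6)
w(U, X) = 13/3 + 2*U/3 (w(U, X) = U + (-U/3 - 1/6*(-26)) = U + (-U/3 + 13/3) = U + (13/3 - U/3) = 13/3 + 2*U/3)
(1449277 + w(L(11, 31), -830)) + 666715 = (1449277 + (13/3 + 2*(-3 + 31)/3)) + 666715 = (1449277 + (13/3 + (2/3)*28)) + 666715 = (1449277 + (13/3 + 56/3)) + 666715 = (1449277 + 23) + 666715 = 1449300 + 666715 = 2116015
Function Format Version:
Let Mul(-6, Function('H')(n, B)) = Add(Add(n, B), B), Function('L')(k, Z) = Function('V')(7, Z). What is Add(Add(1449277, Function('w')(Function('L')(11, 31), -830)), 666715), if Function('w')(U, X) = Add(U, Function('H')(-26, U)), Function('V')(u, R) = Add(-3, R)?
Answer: 2116015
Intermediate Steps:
Function('L')(k, Z) = Add(-3, Z)
Function('H')(n, B) = Add(Mul(Rational(-1, 3), B), Mul(Rational(-1, 6), n)) (Function('H')(n, B) = Mul(Rational(-1, 6), Add(Add(n, B), B)) = Mul(Rational(-1, 6), Add(Add(B, n), B)) = Mul(Rational(-1, 6), Add(n, Mul(2, B))) = Add(Mul(Rational(-1, 3), B), Mul(Rational(-1, 6), n)))
Function('w')(U, X) = Add(Rational(13, 3), Mul(Rational(2, 3), U)) (Function('w')(U, X) = Add(U, Add(Mul(Rational(-1, 3), U), Mul(Rational(-1, 6), -26))) = Add(U, Add(Mul(Rational(-1, 3), U), Rational(13, 3))) = Add(U, Add(Rational(13, 3), Mul(Rational(-1, 3), U))) = Add(Rational(13, 3), Mul(Rational(2, 3), U)))
Add(Add(1449277, Function('w')(Function('L')(11, 31), -830)), 666715) = Add(Add(1449277, Add(Rational(13, 3), Mul(Rational(2, 3), Add(-3, 31)))), 666715) = Add(Add(1449277, Add(Rational(13, 3), Mul(Rational(2, 3), 28))), 666715) = Add(Add(1449277, Add(Rational(13, 3), Rational(56, 3))), 666715) = Add(Add(1449277, 23), 666715) = Add(1449300, 666715) = 2116015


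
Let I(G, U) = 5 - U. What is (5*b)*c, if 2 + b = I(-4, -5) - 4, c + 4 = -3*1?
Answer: -140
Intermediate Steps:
c = -7 (c = -4 - 3*1 = -4 - 3 = -7)
b = 4 (b = -2 + ((5 - 1*(-5)) - 4) = -2 + ((5 + 5) - 4) = -2 + (10 - 4) = -2 + 6 = 4)
(5*b)*c = (5*4)*(-7) = 20*(-7) = -140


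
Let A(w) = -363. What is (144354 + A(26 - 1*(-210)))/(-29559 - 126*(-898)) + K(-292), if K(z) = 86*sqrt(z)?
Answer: 47997/27863 + 172*I*sqrt(73) ≈ 1.7226 + 1469.6*I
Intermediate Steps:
(144354 + A(26 - 1*(-210)))/(-29559 - 126*(-898)) + K(-292) = (144354 - 363)/(-29559 - 126*(-898)) + 86*sqrt(-292) = 143991/(-29559 + 113148) + 86*(2*I*sqrt(73)) = 143991/83589 + 172*I*sqrt(73) = 143991*(1/83589) + 172*I*sqrt(73) = 47997/27863 + 172*I*sqrt(73)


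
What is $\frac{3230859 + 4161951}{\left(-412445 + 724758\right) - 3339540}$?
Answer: $- \frac{7392810}{3027227} \approx -2.4421$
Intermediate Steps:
$\frac{3230859 + 4161951}{\left(-412445 + 724758\right) - 3339540} = \frac{7392810}{312313 - 3339540} = \frac{7392810}{-3027227} = 7392810 \left(- \frac{1}{3027227}\right) = - \frac{7392810}{3027227}$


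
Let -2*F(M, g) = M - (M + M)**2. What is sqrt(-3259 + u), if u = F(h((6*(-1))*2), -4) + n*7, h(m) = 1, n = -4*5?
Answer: 3*I*sqrt(1510)/2 ≈ 58.288*I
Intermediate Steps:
n = -20
F(M, g) = 2*M**2 - M/2 (F(M, g) = -(M - (M + M)**2)/2 = -(M - (2*M)**2)/2 = -(M - 4*M**2)/2 = 2*M**2 - M/2)
u = -277/2 (u = (1/2)*1*(-1 + 4*1) - 20*7 = (1/2)*1*(-1 + 4) - 140 = (1/2)*1*3 - 140 = 3/2 - 140 = -277/2 ≈ -138.50)
sqrt(-3259 + u) = sqrt(-3259 - 277/2) = sqrt(-6795/2) = 3*I*sqrt(1510)/2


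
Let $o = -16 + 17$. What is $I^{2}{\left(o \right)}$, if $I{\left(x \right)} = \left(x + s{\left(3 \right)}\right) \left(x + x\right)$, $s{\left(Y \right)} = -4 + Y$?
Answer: $0$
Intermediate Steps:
$o = 1$
$I{\left(x \right)} = 2 x \left(-1 + x\right)$ ($I{\left(x \right)} = \left(x + \left(-4 + 3\right)\right) \left(x + x\right) = \left(x - 1\right) 2 x = \left(-1 + x\right) 2 x = 2 x \left(-1 + x\right)$)
$I^{2}{\left(o \right)} = \left(2 \cdot 1 \left(-1 + 1\right)\right)^{2} = \left(2 \cdot 1 \cdot 0\right)^{2} = 0^{2} = 0$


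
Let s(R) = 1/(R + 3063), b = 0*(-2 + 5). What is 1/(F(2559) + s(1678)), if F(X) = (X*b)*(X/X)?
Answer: 4741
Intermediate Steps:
b = 0 (b = 0*3 = 0)
s(R) = 1/(3063 + R)
F(X) = 0 (F(X) = (X*0)*(X/X) = 0*1 = 0)
1/(F(2559) + s(1678)) = 1/(0 + 1/(3063 + 1678)) = 1/(0 + 1/4741) = 1/(1/4741) = 4741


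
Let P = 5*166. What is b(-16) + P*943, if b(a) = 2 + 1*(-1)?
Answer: 782691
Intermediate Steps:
b(a) = 1 (b(a) = 2 - 1 = 1)
P = 830
b(-16) + P*943 = 1 + 830*943 = 1 + 782690 = 782691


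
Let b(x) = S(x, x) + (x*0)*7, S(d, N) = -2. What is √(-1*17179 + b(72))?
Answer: 3*I*√1909 ≈ 131.08*I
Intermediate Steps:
b(x) = -2 (b(x) = -2 + (x*0)*7 = -2 + 0*7 = -2 + 0 = -2)
√(-1*17179 + b(72)) = √(-1*17179 - 2) = √(-17179 - 2) = √(-17181) = 3*I*√1909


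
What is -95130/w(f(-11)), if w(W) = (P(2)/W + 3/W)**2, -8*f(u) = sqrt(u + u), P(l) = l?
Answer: 104643/80 ≈ 1308.0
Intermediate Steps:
f(u) = -sqrt(2)*sqrt(u)/8 (f(u) = -sqrt(u + u)/8 = -sqrt(2)*sqrt(u)/8)
w(W) = 25/W**2 (w(W) = (2/W + 3/W)**2 = (5/W)**2 = 25/W**2)
-95130/w(f(-11)) = -95130/(25/(-sqrt(2)*sqrt(-11)/8)**2) = -95130/(25/(-sqrt(2)*I*sqrt(11)/8)**2) = -95130/(25/(-I*sqrt(22)/8)**2) = -95130/(25*(-32/11)) = -95130/(-800/11) = -95130*(-11/800) = 104643/80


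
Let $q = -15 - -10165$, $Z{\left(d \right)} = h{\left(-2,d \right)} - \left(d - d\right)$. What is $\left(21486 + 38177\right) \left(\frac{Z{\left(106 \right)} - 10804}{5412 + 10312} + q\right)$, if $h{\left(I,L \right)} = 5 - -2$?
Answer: $\frac{9521487090389}{15724} \approx 6.0554 \cdot 10^{8}$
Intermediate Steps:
$h{\left(I,L \right)} = 7$ ($h{\left(I,L \right)} = 5 + 2 = 7$)
$Z{\left(d \right)} = 7$ ($Z{\left(d \right)} = 7 - \left(d - d\right) = 7 - 0 = 7 + 0 = 7$)
$q = 10150$ ($q = -15 + 10165 = 10150$)
$\left(21486 + 38177\right) \left(\frac{Z{\left(106 \right)} - 10804}{5412 + 10312} + q\right) = \left(21486 + 38177\right) \left(\frac{7 - 10804}{5412 + 10312} + 10150\right) = 59663 \left(- \frac{10797}{15724} + 10150\right) = 59663 \cdot \frac{159587803}{15724} = \frac{9521487090389}{15724}$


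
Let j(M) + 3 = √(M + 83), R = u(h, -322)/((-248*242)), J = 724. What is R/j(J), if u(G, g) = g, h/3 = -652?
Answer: 23/1140304 + 23*√807/3420912 ≈ 0.00021117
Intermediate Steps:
h = -1956 (h = 3*(-652) = -1956)
R = 161/30008 (R = -322/((-248*242)) = -322/(-60016) = -322*(-1/60016) = 161/30008 ≈ 0.0053652)
j(M) = -3 + √(83 + M) (j(M) = -3 + √(M + 83) = -3 + √(83 + M))
R/j(J) = 161/(30008*(-3 + √(83 + 724))) = 161/(30008*(-3 + √807))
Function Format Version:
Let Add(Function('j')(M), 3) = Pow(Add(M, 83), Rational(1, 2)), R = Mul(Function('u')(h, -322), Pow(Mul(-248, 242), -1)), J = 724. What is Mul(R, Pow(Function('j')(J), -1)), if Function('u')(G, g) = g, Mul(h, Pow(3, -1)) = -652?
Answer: Add(Rational(23, 1140304), Mul(Rational(23, 3420912), Pow(807, Rational(1, 2)))) ≈ 0.00021117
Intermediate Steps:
h = -1956 (h = Mul(3, -652) = -1956)
R = Rational(161, 30008) (R = Mul(-322, Pow(Mul(-248, 242), -1)) = Mul(-322, Pow(-60016, -1)) = Mul(-322, Rational(-1, 60016)) = Rational(161, 30008) ≈ 0.0053652)
Function('j')(M) = Add(-3, Pow(Add(83, M), Rational(1, 2))) (Function('j')(M) = Add(-3, Pow(Add(M, 83), Rational(1, 2))) = Add(-3, Pow(Add(83, M), Rational(1, 2))))
Mul(R, Pow(Function('j')(J), -1)) = Mul(Rational(161, 30008), Pow(Add(-3, Pow(Add(83, 724), Rational(1, 2))), -1)) = Mul(Rational(161, 30008), Pow(Add(-3, Pow(807, Rational(1, 2))), -1))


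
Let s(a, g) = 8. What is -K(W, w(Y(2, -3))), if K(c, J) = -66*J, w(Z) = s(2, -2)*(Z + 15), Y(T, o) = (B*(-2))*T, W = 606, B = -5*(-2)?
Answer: -13200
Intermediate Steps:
B = 10
Y(T, o) = -20*T (Y(T, o) = (10*(-2))*T = -20*T)
w(Z) = 120 + 8*Z (w(Z) = 8*(Z + 15) = 8*(15 + Z) = 120 + 8*Z)
-K(W, w(Y(2, -3))) = -(-66)*(120 + 8*(-20*2)) = -(-66)*(120 + 8*(-40)) = -(-66)*(120 - 320) = -(-66)*(-200) = -1*13200 = -13200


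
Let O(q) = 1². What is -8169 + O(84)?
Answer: -8168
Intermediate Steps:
O(q) = 1
-8169 + O(84) = -8169 + 1 = -8168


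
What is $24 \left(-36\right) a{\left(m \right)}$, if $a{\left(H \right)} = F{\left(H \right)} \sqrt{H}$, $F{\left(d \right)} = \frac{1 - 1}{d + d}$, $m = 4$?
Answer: $0$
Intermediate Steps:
$F{\left(d \right)} = 0$ ($F{\left(d \right)} = \frac{0}{2 d} = 0 \frac{1}{2 d} = 0$)
$a{\left(H \right)} = 0$ ($a{\left(H \right)} = 0 \sqrt{H} = 0$)
$24 \left(-36\right) a{\left(m \right)} = 24 \left(-36\right) 0 = \left(-864\right) 0 = 0$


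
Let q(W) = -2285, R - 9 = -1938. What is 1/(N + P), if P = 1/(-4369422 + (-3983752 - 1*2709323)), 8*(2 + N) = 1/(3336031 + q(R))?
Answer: -295036440990096/590072897587663 ≈ -0.50000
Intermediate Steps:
R = -1929 (R = 9 - 1938 = -1929)
N = -53339935/26669968 (N = -2 + 1/(8*(3336031 - 2285)) = -2 + (⅛)/3333746 = -2 + (⅛)*(1/3333746) = -2 + 1/26669968 = -53339935/26669968 ≈ -2.0000)
P = -1/11062497 (P = 1/(-4369422 + (-3983752 - 2709323)) = 1/(-4369422 - 6693075) = 1/(-11062497) = -1/11062497 ≈ -9.0395e-8)
1/(N + P) = 1/(-53339935/26669968 - 1/11062497) = 1/(-590072897587663/295036440990096) = -295036440990096/590072897587663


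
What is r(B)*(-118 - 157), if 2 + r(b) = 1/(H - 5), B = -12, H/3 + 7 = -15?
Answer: 39325/71 ≈ 553.87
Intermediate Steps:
H = -66 (H = -21 + 3*(-15) = -21 - 45 = -66)
r(b) = -143/71 (r(b) = -2 + 1/(-66 - 5) = -2 + 1/(-71) = -2 - 1/71 = -143/71)
r(B)*(-118 - 157) = -143*(-118 - 157)/71 = -143/71*(-275) = 39325/71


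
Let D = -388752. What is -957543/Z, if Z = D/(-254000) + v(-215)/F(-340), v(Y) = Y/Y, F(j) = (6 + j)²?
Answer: -15848244973500/25331701 ≈ -6.2563e+5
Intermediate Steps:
v(Y) = 1
Z = 2710492007/1770951500 (Z = -388752/(-254000) + 1/(6 - 340)² = -388752*(-1/254000) + 1/(-334)² = 24297/15875 + 1/111556 = 2710492007/1770951500 ≈ 1.5305)
-957543/Z = -957543/2710492007/1770951500 = -957543*1770951500/2710492007 = -15848244973500/25331701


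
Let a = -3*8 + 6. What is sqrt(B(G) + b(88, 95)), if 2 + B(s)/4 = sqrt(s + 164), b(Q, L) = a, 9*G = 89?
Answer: sqrt(-234 + 12*sqrt(1565))/3 ≈ 5.1717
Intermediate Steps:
G = 89/9 (G = (1/9)*89 = 89/9 ≈ 9.8889)
a = -18 (a = -24 + 6 = -18)
b(Q, L) = -18
B(s) = -8 + 4*sqrt(164 + s) (B(s) = -8 + 4*sqrt(s + 164) = -8 + 4*sqrt(164 + s))
sqrt(B(G) + b(88, 95)) = sqrt((-8 + 4*sqrt(164 + 89/9)) - 18) = sqrt((-8 + 4*sqrt(1565/9)) - 18) = sqrt((-8 + 4*(sqrt(1565)/3)) - 18) = sqrt((-8 + 4*sqrt(1565)/3) - 18) = sqrt(-26 + 4*sqrt(1565)/3)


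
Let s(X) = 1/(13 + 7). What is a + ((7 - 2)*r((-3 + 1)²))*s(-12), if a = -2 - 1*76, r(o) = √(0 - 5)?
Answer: -78 + I*√5/4 ≈ -78.0 + 0.55902*I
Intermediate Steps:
s(X) = 1/20
r(o) = I*√5 (r(o) = √(-5) = I*√5)
a = -78 (a = -2 - 76 = -78)
a + ((7 - 2)*r((-3 + 1)²))*s(-12) = -78 + ((7 - 2)*(I*√5))*(1/20) = -78 + (5*(I*√5))*(1/20) = -78 + (5*I*√5)*(1/20) = -78 + I*√5/4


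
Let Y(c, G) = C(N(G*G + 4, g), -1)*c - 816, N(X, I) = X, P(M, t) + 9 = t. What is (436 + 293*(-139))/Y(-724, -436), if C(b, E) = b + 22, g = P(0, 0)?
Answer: 40291/137649144 ≈ 0.00029271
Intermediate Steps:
P(M, t) = -9 + t
g = -9 (g = -9 + 0 = -9)
C(b, E) = 22 + b
Y(c, G) = -816 + c*(26 + G²) (Y(c, G) = (22 + (G*G + 4))*c - 816 = (22 + (G² + 4))*c - 816 = (22 + (4 + G²))*c - 816 = (26 + G²)*c - 816 = c*(26 + G²) - 816 = -816 + c*(26 + G²))
(436 + 293*(-139))/Y(-724, -436) = (436 + 293*(-139))/(-816 - 724*(26 + (-436)²)) = (436 - 40727)/(-816 - 724*(26 + 190096)) = -40291/(-816 - 724*190122) = -40291/(-816 - 137648328) = -40291/(-137649144) = -40291*(-1/137649144) = 40291/137649144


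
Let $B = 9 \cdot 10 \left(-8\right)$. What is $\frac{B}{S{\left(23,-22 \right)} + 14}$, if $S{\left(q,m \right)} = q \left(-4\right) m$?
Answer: $- \frac{360}{1019} \approx -0.35329$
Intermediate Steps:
$B = -720$ ($B = 90 \left(-8\right) = -720$)
$S{\left(q,m \right)} = - 4 m q$ ($S{\left(q,m \right)} = - 4 q m = - 4 m q$)
$\frac{B}{S{\left(23,-22 \right)} + 14} = - \frac{720}{\left(-4\right) \left(-22\right) 23 + 14} = - \frac{720}{2024 + 14} = - \frac{720}{2038} = \left(-720\right) \frac{1}{2038} = - \frac{360}{1019}$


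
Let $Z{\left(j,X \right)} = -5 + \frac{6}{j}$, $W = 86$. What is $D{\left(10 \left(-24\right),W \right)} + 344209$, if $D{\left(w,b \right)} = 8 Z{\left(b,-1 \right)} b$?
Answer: $340817$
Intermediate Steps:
$D{\left(w,b \right)} = b \left(-40 + \frac{48}{b}\right)$ ($D{\left(w,b \right)} = 8 \left(-5 + \frac{6}{b}\right) b = \left(-40 + \frac{48}{b}\right) b = b \left(-40 + \frac{48}{b}\right)$)
$D{\left(10 \left(-24\right),W \right)} + 344209 = \left(48 - 3440\right) + 344209 = -3392 + 344209 = 340817$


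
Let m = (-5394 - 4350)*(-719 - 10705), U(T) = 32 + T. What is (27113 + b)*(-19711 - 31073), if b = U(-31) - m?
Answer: 5651667160128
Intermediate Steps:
m = 111315456 (m = -9744*(-11424) = 111315456)
b = -111315455 (b = (32 - 31) - 1*111315456 = 1 - 111315456 = -111315455)
(27113 + b)*(-19711 - 31073) = (27113 - 111315455)*(-19711 - 31073) = -111288342*(-50784) = 5651667160128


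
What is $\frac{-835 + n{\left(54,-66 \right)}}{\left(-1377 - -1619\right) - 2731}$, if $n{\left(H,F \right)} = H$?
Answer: $\frac{781}{2489} \approx 0.31378$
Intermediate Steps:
$\frac{-835 + n{\left(54,-66 \right)}}{\left(-1377 - -1619\right) - 2731} = \frac{-835 + 54}{\left(-1377 - -1619\right) - 2731} = - \frac{781}{\left(-1377 + 1619\right) - 2731} = - \frac{781}{242 - 2731} = - \frac{781}{-2489} = \left(-781\right) \left(- \frac{1}{2489}\right) = \frac{781}{2489}$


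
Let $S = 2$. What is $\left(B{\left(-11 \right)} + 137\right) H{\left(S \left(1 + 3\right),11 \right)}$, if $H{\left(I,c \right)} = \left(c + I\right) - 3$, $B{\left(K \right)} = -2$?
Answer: $2160$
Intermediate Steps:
$H{\left(I,c \right)} = -3 + I + c$ ($H{\left(I,c \right)} = \left(I + c\right) - 3 = -3 + I + c$)
$\left(B{\left(-11 \right)} + 137\right) H{\left(S \left(1 + 3\right),11 \right)} = \left(-2 + 137\right) \left(-3 + 2 \left(1 + 3\right) + 11\right) = 135 \left(-3 + 2 \cdot 4 + 11\right) = 135 \left(-3 + 8 + 11\right) = 135 \cdot 16 = 2160$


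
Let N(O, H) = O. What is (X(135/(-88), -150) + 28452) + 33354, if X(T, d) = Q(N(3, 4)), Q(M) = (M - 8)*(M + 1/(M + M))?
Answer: 370741/6 ≈ 61790.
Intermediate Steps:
Q(M) = (-8 + M)*(M + 1/(2*M))
X(T, d) = -95/6 (X(T, d) = ½ + 3² - 8*3 - 4/3 = ½ + 9 - 24 - 4*⅓ = ½ + 9 - 24 - 4/3 = -95/6)
(X(135/(-88), -150) + 28452) + 33354 = (-95/6 + 28452) + 33354 = 170617/6 + 33354 = 370741/6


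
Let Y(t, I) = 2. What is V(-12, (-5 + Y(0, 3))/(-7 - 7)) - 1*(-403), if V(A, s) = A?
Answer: 391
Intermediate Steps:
V(-12, (-5 + Y(0, 3))/(-7 - 7)) - 1*(-403) = -12 - 1*(-403) = -12 + 403 = 391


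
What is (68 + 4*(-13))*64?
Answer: 1024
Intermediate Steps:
(68 + 4*(-13))*64 = (68 - 52)*64 = 16*64 = 1024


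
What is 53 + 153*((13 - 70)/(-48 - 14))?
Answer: 12007/62 ≈ 193.66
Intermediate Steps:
53 + 153*((13 - 70)/(-48 - 14)) = 53 + 153*(-57/(-62)) = 53 + 153*(-57*(-1/62)) = 53 + 153*(57/62) = 53 + 8721/62 = 12007/62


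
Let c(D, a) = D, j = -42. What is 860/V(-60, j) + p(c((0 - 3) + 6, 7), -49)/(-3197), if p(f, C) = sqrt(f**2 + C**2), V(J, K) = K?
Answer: -430/21 - sqrt(2410)/3197 ≈ -20.492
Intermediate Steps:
p(f, C) = sqrt(C**2 + f**2)
860/V(-60, j) + p(c((0 - 3) + 6, 7), -49)/(-3197) = 860/(-42) + sqrt((-49)**2 + ((0 - 3) + 6)**2)/(-3197) = 860*(-1/42) + sqrt(2401 + (-3 + 6)**2)*(-1/3197) = -430/21 + sqrt(2401 + 3**2)*(-1/3197) = -430/21 + sqrt(2401 + 9)*(-1/3197) = -430/21 + sqrt(2410)*(-1/3197) = -430/21 - sqrt(2410)/3197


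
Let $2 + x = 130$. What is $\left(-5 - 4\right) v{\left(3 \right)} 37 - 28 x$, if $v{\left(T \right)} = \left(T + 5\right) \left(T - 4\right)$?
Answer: $-920$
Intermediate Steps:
$x = 128$ ($x = -2 + 130 = 128$)
$v{\left(T \right)} = \left(-4 + T\right) \left(5 + T\right)$ ($v{\left(T \right)} = \left(5 + T\right) \left(-4 + T\right) = \left(-4 + T\right) \left(5 + T\right)$)
$\left(-5 - 4\right) v{\left(3 \right)} 37 - 28 x = \left(-5 - 4\right) \left(-20 + 3 + 3^{2}\right) 37 - 3584 = \left(-5 - 4\right) \left(-20 + 3 + 9\right) 37 - 3584 = \left(-9\right) \left(-8\right) 37 - 3584 = 72 \cdot 37 - 3584 = 2664 - 3584 = -920$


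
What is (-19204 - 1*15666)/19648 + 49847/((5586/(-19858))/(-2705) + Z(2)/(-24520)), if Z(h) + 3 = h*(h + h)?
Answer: -64498649720674383595/129294381152 ≈ -4.9885e+8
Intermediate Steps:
Z(h) = -3 + 2*h**2 (Z(h) = -3 + h*(h + h) = -3 + h*(2*h) = -3 + 2*h**2)
(-19204 - 1*15666)/19648 + 49847/((5586/(-19858))/(-2705) + Z(2)/(-24520)) = (-19204 - 1*15666)/19648 + 49847/((5586/(-19858))/(-2705) + (-3 + 2*2**2)/(-24520)) = (-19204 - 15666)*(1/19648) + 49847/((5586*(-1/19858))*(-1/2705) + (-3 + 2*4)*(-1/24520)) = -34870*1/19648 + 49847/(-2793/9929*(-1/2705) + (-3 + 8)*(-1/24520)) = -17435/9824 + 49847/(2793/26857945 + 5*(-1/24520)) = -17435/9824 + 49847/(2793/26857945 - 1/4904) = -17435/9824 + 49847/(-13161073/131711362280) = -17435/9824 + 49847*(-131711362280/13161073) = -17435/9824 - 6565416275571160/13161073 = -64498649720674383595/129294381152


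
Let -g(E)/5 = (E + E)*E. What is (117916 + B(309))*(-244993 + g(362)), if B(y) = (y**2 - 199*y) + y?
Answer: -236760234095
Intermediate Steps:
B(y) = y**2 - 198*y
g(E) = -10*E**2 (g(E) = -5*(E + E)*E = -5*2*E*E = -10*E**2)
(117916 + B(309))*(-244993 + g(362)) = (117916 + 309*(-198 + 309))*(-244993 - 10*362**2) = (117916 + 309*111)*(-244993 - 10*131044) = (117916 + 34299)*(-244993 - 1310440) = 152215*(-1555433) = -236760234095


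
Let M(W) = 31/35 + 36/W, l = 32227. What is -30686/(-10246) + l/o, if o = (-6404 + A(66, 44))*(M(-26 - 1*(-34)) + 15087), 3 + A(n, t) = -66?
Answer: 104911715676143/35033691294593 ≈ 2.9946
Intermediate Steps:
A(n, t) = -69 (A(n, t) = -3 - 66 = -69)
M(W) = 31/35 + 36/W (M(W) = 31*(1/35) + 36/W = 31/35 + 36/W)
o = -6838510891/70 (o = (-6404 - 69)*((31/35 + 36/(-26 - 1*(-34))) + 15087) = -6473*((31/35 + 36/(-26 + 34)) + 15087) = -6473*((31/35 + 36/8) + 15087) = -6473*((31/35 + 36*(⅛)) + 15087) = -6473*((31/35 + 9/2) + 15087) = -6473*(377/70 + 15087) = -6473*1056467/70 = -6838510891/70 ≈ -9.7693e+7)
-30686/(-10246) + l/o = -30686/(-10246) + 32227/(-6838510891/70) = -30686*(-1/10246) + 32227*(-70/6838510891) = 15343/5123 - 2255890/6838510891 = 104911715676143/35033691294593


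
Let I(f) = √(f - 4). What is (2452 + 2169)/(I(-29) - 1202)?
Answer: -5554442/1444837 - 4621*I*√33/1444837 ≈ -3.8443 - 0.018373*I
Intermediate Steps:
I(f) = √(-4 + f)
(2452 + 2169)/(I(-29) - 1202) = (2452 + 2169)/(√(-4 - 29) - 1202) = 4621/(√(-33) - 1202) = 4621/(I*√33 - 1202) = 4621/(-1202 + I*√33)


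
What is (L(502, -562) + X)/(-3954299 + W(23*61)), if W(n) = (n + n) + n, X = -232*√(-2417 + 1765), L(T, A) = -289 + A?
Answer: 851/3950090 + 8*I*√163/68105 ≈ 0.00021544 + 0.0014997*I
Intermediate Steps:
X = -464*I*√163 ≈ -5924.0*I
W(n) = 3*n (W(n) = 2*n + n = 3*n)
(L(502, -562) + X)/(-3954299 + W(23*61)) = ((-289 - 562) - 464*I*√163)/(-3954299 + 3*(23*61)) = (-851 - 464*I*√163)/(-3954299 + 3*1403) = (-851 - 464*I*√163)/(-3954299 + 4209) = (-851 - 464*I*√163)/(-3950090) = (-851 - 464*I*√163)*(-1/3950090) = 851/3950090 + 8*I*√163/68105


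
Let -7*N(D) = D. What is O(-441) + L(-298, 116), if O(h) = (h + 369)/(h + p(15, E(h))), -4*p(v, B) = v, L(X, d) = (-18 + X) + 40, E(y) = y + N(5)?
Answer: -163572/593 ≈ -275.84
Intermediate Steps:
N(D) = -D/7
E(y) = -5/7 + y (E(y) = y - ⅐*5 = y - 5/7 = -5/7 + y)
L(X, d) = 22 + X
p(v, B) = -v/4
O(h) = (369 + h)/(-15/4 + h) (O(h) = (h + 369)/(h - ¼*15) = (369 + h)/(h - 15/4) = (369 + h)/(-15/4 + h))
O(-441) + L(-298, 116) = 4*(369 - 441)/(-15 + 4*(-441)) + (22 - 298) = 4*(-72)/(-15 - 1764) - 276 = 4*(-72)/(-1779) - 276 = 4*(-1/1779)*(-72) - 276 = 96/593 - 276 = -163572/593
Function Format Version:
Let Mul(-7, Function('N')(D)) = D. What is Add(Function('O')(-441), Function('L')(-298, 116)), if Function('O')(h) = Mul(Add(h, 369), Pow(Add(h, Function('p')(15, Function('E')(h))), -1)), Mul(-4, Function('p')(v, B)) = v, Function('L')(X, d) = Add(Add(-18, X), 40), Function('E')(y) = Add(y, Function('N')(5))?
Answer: Rational(-163572, 593) ≈ -275.84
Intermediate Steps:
Function('N')(D) = Mul(Rational(-1, 7), D)
Function('E')(y) = Add(Rational(-5, 7), y) (Function('E')(y) = Add(y, Mul(Rational(-1, 7), 5)) = Add(y, Rational(-5, 7)) = Add(Rational(-5, 7), y))
Function('L')(X, d) = Add(22, X)
Function('p')(v, B) = Mul(Rational(-1, 4), v)
Function('O')(h) = Mul(Pow(Add(Rational(-15, 4), h), -1), Add(369, h)) (Function('O')(h) = Mul(Add(h, 369), Pow(Add(h, Mul(Rational(-1, 4), 15)), -1)) = Mul(Add(369, h), Pow(Add(h, Rational(-15, 4)), -1)) = Mul(Add(369, h), Pow(Add(Rational(-15, 4), h), -1)) = Mul(Pow(Add(Rational(-15, 4), h), -1), Add(369, h)))
Add(Function('O')(-441), Function('L')(-298, 116)) = Add(Mul(4, Pow(Add(-15, Mul(4, -441)), -1), Add(369, -441)), Add(22, -298)) = Add(Mul(4, Pow(Add(-15, -1764), -1), -72), -276) = Add(Mul(4, Pow(-1779, -1), -72), -276) = Add(Mul(4, Rational(-1, 1779), -72), -276) = Add(Rational(96, 593), -276) = Rational(-163572, 593)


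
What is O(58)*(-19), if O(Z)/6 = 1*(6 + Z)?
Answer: -7296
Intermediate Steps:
O(Z) = 36 + 6*Z (O(Z) = 6*(1*(6 + Z)) = 6*(6 + Z) = 36 + 6*Z)
O(58)*(-19) = (36 + 6*58)*(-19) = (36 + 348)*(-19) = 384*(-19) = -7296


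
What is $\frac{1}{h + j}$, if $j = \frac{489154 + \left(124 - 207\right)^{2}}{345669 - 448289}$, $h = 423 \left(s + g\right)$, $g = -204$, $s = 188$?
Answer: $- \frac{102620}{695028203} \approx -0.00014765$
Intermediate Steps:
$h = -6768$ ($h = 423 \left(188 - 204\right) = 423 \left(-16\right) = -6768$)
$j = - \frac{496043}{102620}$ ($j = \frac{489154 + \left(-83\right)^{2}}{-102620} = \left(489154 + 6889\right) \left(- \frac{1}{102620}\right) = 496043 \left(- \frac{1}{102620}\right) = - \frac{496043}{102620} \approx -4.8338$)
$\frac{1}{h + j} = \frac{1}{-6768 - \frac{496043}{102620}} = \frac{1}{- \frac{695028203}{102620}} = - \frac{102620}{695028203}$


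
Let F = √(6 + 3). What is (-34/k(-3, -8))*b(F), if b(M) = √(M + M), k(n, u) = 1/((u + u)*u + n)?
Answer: -4250*√6 ≈ -10410.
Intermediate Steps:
k(n, u) = 1/(n + 2*u²) (k(n, u) = 1/((2*u)*u + n) = 1/(2*u² + n) = 1/(n + 2*u²))
F = 3 (F = √9 = 3)
b(M) = √2*√M (b(M) = √(2*M) = √2*√M)
(-34/k(-3, -8))*b(F) = (-34/1/(-3 + 2*(-8)²))*(√2*√3) = (-34/1/(-3 + 2*64))*√6 = (-34/1/(-3 + 128))*√6 = (-34/1/125)*√6 = (-34/(1/125))*√6 = (125*(-34))*√6 = -4250*√6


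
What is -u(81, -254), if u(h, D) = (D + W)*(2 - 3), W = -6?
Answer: -260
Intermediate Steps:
u(h, D) = 6 - D (u(h, D) = (D - 6)*(2 - 3) = (-6 + D)*(-1) = 6 - D)
-u(81, -254) = -(6 - 1*(-254)) = -(6 + 254) = -1*260 = -260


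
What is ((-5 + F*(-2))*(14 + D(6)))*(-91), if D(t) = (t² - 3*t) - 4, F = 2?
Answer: 22932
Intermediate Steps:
D(t) = -4 + t² - 3*t
((-5 + F*(-2))*(14 + D(6)))*(-91) = ((-5 + 2*(-2))*(14 + (-4 + 6² - 3*6)))*(-91) = ((-5 - 4)*(14 + (-4 + 36 - 18)))*(-91) = -9*(14 + 14)*(-91) = -9*28*(-91) = -252*(-91) = 22932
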